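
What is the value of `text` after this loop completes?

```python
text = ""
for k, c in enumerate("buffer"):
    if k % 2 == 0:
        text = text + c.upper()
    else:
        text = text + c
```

Uppercase even positions in 'buffer'
`text` takes the values: "" → "B" → "Bu" → "BuF" → "BuFf" → "BuFfE" → "BuFfEr"

Answer: "BuFfEr"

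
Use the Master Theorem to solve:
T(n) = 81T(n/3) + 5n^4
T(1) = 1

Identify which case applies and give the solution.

a=81, b=3, f(n)=5n^4. log_3(81) = 4. Since c=4 = 4, Case 2 applies: T(n) = Θ(n^log_b(a) · log n) = O(n^4 log n).

Answer: O(n^4 log n) - Case 2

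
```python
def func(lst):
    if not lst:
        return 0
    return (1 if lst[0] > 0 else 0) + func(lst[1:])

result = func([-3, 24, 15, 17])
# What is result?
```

Count of positive elements in [-3, 24, 15, 17] = 3

Answer: 3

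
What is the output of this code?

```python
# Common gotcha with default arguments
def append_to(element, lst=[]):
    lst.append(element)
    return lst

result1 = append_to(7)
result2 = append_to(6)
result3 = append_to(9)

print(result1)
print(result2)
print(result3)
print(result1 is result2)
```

Key concept: mutable default argument gotcha.
Step by step:
`result1 = append_to(7)` → result1 = [7]
`result2 = append_to(6)` → result1 = [7, 6] (same object as result2); result2 = [7, 6] (same object as result1)
`result3 = append_to(9)` → result1 = [7, 6, 9] (same object as result2, result3); result2 = [7, 6, 9] (same object as result1, result3); result3 = [7, 6, 9] (same object as result1, result2)
`print(result1)` → prints [7, 6, 9]
`print(result2)` → prints [7, 6, 9]
`print(result3)` → prints [7, 6, 9]
`print(result1 is result2)` → prints True

Answer:
[7, 6, 9]
[7, 6, 9]
[7, 6, 9]
True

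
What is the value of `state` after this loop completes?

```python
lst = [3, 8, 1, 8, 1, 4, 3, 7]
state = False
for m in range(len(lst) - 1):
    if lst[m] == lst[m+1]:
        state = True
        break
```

Check consecutive duplicates in [3, 8, 1, 8, 1, 4, 3, 7]
`state` takes the values: False

Answer: False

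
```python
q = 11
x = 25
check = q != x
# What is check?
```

Trace:
`q = 11` → q = 11
`x = 25` → x = 25
`check = q != x` → check = True
So check = True

Answer: True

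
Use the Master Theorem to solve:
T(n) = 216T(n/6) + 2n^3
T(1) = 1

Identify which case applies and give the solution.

a=216, b=6, f(n)=2n^3. log_6(216) = 3. Since c=3 = 3, Case 2 applies: T(n) = Θ(n^log_b(a) · log n) = O(n^3 log n).

Answer: O(n^3 log n) - Case 2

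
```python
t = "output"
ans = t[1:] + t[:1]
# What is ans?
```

Trace:
`t = "output"` → t = 'output'
`ans = t[1:] + t[:1]` → ans = 'utputo'
So ans = 'utputo'

Answer: 'utputo'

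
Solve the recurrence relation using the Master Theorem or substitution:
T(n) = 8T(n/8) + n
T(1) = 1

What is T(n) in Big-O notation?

By Master Theorem: a=8, b=8, f(n)=n. Since log_8(8) = 1 and f(n) = Θ(n^1), Case 2 applies. T(n) = O(n log n).

Answer: O(n log n)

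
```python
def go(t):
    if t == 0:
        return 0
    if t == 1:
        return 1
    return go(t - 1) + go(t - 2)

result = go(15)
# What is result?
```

Build up from base cases: go(0)=0, go(1)=1, go(2)=1, go(3)=2, go(4)=3, go(5)=5, go(6)=8, ..., go(15)=610

Answer: 610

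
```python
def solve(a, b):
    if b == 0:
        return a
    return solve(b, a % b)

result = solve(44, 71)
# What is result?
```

solve(44, 71) -> solve(71, 44) -> solve(44, 27) -> solve(27, 17) -> solve(17, 10) -> solve(10, 7) -> solve(7, 3) -> solve(3, 1) -> solve(1, 0) -> 1

Answer: 1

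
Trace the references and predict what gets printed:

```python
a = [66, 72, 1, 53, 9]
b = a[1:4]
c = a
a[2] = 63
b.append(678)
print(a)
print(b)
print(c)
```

Key concept: slice vs alias.
Step by step:
`a = [66, 72, 1, 53, 9]` → a = [66, 72, 1, 53, 9]
`b = a[1:4]` → b = [72, 1, 53]
`c = a` → c = [66, 72, 1, 53, 9] (same object as a)
`a[2] = 63` → a = [66, 72, 63, 53, 9] (same object as c); c = [66, 72, 63, 53, 9] (same object as a)
`b.append(678)` → b = [72, 1, 53, 678]
`print(a)` → prints [66, 72, 63, 53, 9]
`print(b)` → prints [72, 1, 53, 678]
`print(c)` → prints [66, 72, 63, 53, 9]

Answer:
[66, 72, 63, 53, 9]
[72, 1, 53, 678]
[66, 72, 63, 53, 9]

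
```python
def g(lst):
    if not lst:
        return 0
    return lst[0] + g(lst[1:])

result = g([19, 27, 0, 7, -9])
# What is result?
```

19 + 27 + 0 + 7 + (-9) + 0 = 44

Answer: 44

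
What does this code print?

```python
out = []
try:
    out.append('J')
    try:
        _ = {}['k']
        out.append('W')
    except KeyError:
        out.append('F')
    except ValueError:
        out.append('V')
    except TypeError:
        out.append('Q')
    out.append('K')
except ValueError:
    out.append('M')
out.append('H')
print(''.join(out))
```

Execution trace: 'J' (try body) → 'F' (inner except KeyError) → 'K' (try body, no exception) → 'H' (after the try/except). Output: JFKH

Answer: JFKH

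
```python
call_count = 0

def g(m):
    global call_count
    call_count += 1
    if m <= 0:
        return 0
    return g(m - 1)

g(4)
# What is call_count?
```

Linear recursion stepping by 1: 5 calls from m=4 down to ≤0.

Answer: 5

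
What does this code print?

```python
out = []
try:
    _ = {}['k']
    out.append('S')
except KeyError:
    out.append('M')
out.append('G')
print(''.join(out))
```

Execution trace: 'M' (except KeyError) → 'G' (after the try/except). Output: MG

Answer: MG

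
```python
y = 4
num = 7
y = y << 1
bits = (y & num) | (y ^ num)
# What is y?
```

Trace:
`y = 4` → y = 4
`num = 7` → num = 7
`y = y << 1` → y = 8
`bits = (y & num) | (y ^ num)` → bits = 15
So y = 8

Answer: 8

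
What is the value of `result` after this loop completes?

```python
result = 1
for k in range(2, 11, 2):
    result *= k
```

Product of even numbers 2 to 10
`result` takes the values: 1 → 2 → 8 → 48 → 384 → 3840

Answer: 3840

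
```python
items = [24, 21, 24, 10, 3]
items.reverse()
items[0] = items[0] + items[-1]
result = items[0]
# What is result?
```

Trace:
`items = [24, 21, 24, 10, 3]` → items = [24, 21, 24, 10, 3]
`items.reverse()` → items = [3, 10, 24, 21, 24]
`items[0] = items[0] + items[-1]` → items = [27, 10, 24, 21, 24]
`result = items[0]` → result = 27
So result = 27

Answer: 27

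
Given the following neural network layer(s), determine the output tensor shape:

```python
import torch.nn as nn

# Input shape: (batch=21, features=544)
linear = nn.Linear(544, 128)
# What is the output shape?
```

Input: (21, 544) -> Output: (21, 128)

Answer: (21, 128)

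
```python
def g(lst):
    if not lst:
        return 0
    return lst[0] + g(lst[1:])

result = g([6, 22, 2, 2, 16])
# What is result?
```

6 + 22 + 2 + 2 + 16 + 0 = 48

Answer: 48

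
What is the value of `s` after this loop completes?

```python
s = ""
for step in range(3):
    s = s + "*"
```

Repeat '*' 3 times
`s` takes the values: "" → "*" → "**" → "***"

Answer: "***"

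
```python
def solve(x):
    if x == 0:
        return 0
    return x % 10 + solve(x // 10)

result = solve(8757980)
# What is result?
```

Sum of digits of 8757980: 0 + 8 + 9 + 7 + 5 + 7 + 8 = 44

Answer: 44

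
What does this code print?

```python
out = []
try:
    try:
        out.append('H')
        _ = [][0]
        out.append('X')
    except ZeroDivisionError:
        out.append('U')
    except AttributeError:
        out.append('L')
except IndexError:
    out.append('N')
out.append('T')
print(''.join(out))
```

Execution trace: 'H' (try body) → 'N' (outer except IndexError) → 'T' (after the try/except). Output: HNT

Answer: HNT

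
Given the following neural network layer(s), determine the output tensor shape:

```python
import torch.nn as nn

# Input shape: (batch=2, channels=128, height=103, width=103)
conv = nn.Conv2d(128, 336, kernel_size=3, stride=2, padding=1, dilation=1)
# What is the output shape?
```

Input: (2, 128, 103, 103) -> Output: (2, 336, 52, 52)

Answer: (2, 336, 52, 52)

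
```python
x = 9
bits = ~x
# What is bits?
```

Trace:
`x = 9` → x = 9
`bits = ~x` → bits = -10
So bits = -10

Answer: -10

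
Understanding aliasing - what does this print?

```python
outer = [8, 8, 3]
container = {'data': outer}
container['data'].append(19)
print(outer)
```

Key concept: dict holds reference to list.
Step by step:
`outer = [8, 8, 3]` → outer = [8, 8, 3]
`container = {'data': outer}` → container = {'data': [8, 8, 3]}
`container['data'].append(19)` → outer = [8, 8, 3, 19]; container = {'data': [8, 8, 3, 19]}
`print(outer)` → prints [8, 8, 3, 19]

Answer: [8, 8, 3, 19]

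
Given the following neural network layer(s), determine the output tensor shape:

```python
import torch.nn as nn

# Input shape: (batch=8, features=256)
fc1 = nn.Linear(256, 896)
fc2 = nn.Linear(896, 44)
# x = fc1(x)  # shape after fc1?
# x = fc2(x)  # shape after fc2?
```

Input: (8, 256) -> after fc1: (8, 896) -> Output: (8, 44)

Answer: (8, 44)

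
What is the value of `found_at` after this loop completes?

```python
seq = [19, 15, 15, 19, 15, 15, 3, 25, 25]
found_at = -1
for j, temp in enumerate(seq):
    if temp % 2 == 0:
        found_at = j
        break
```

First even number index in [19, 15, 15, 19, 15, 15, 3, 25, 25]
`found_at` takes the values: -1

Answer: -1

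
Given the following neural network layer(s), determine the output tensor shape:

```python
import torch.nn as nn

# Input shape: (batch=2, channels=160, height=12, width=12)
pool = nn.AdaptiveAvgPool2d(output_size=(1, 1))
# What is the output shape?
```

Input: (2, 160, 12, 12) -> Output: (2, 160, 1, 1)

Answer: (2, 160, 1, 1)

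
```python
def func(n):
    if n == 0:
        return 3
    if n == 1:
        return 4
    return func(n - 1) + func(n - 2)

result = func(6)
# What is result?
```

Build up from base cases: func(0)=3, func(1)=4, func(2)=7, func(3)=11, func(4)=18, func(5)=29, func(6)=47

Answer: 47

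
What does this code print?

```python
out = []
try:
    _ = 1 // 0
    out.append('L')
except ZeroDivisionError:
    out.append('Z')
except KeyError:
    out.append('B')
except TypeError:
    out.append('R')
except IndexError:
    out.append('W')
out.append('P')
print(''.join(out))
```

Execution trace: 'Z' (except ZeroDivisionError) → 'P' (after the try/except). Output: ZP

Answer: ZP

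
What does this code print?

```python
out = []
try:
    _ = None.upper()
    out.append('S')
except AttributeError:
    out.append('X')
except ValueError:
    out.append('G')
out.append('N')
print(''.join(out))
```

Execution trace: 'X' (except AttributeError) → 'N' (after the try/except). Output: XN

Answer: XN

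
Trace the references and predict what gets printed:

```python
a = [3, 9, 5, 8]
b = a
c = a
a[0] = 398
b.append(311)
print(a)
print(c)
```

Key concept: multiple aliases.
Step by step:
`a = [3, 9, 5, 8]` → a = [3, 9, 5, 8]
`b = a` → b = [3, 9, 5, 8] (same object as a)
`c = a` → c = [3, 9, 5, 8] (same object as a, b)
`a[0] = 398` → a = [398, 9, 5, 8] (same object as b, c); b = [398, 9, 5, 8] (same object as a, c); c = [398, 9, 5, 8] (same object as a, b)
`b.append(311)` → a = [398, 9, 5, 8, 311] (same object as b, c); b = [398, 9, 5, 8, 311] (same object as a, c); c = [398, 9, 5, 8, 311] (same object as a, b)
`print(a)` → prints [398, 9, 5, 8, 311]
`print(c)` → prints [398, 9, 5, 8, 311]

Answer:
[398, 9, 5, 8, 311]
[398, 9, 5, 8, 311]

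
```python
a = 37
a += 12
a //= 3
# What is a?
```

Trace:
`a = 37` → a = 37
`a += 12` → a = 49
`a //= 3` → a = 16
So a = 16

Answer: 16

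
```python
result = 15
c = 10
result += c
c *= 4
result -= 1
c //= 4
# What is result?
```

Trace:
`result = 15` → result = 15
`c = 10` → c = 10
`result += c` → result = 25
`c *= 4` → c = 40
`result -= 1` → result = 24
`c //= 4` → c = 10
So result = 24

Answer: 24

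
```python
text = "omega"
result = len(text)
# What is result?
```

Trace:
`text = "omega"` → text = 'omega'
`result = len(text)` → result = 5
So result = 5

Answer: 5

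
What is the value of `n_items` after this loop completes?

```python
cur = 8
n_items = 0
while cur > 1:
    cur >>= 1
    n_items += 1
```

Count right shifts until 1
`n_items` takes the values: 0 → 1 → 2 → 3

Answer: 3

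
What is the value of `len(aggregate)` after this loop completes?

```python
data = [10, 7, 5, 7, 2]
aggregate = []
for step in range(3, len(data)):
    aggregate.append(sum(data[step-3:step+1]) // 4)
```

Number of 4-element averages
`aggregate` takes the values: [] → [7] → [7, 5]
So `len(aggregate)` = 2

Answer: 2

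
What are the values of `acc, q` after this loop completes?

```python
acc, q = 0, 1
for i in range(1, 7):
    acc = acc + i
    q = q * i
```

Sum and factorial of 1 to 6
`acc, q` takes the values: (0, 1) → (1, 1) → (3, 1) → (3, 2) → (6, 2) → (6, 6) → (10, 6) → (10, 24) → (15, 24) → (15, 120) → (21, 120) → (21, 720)

Answer: 21, 720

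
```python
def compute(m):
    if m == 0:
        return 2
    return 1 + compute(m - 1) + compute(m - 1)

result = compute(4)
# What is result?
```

compute(m) = 1 + 2·compute(m-1), compute(0)=2. Closed form: (2+1)·2^4 - 1 = 47.

Answer: 47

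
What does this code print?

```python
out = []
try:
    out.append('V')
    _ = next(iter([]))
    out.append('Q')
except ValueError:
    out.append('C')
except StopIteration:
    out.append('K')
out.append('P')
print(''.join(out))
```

Execution trace: 'V' (try body) → 'K' (except StopIteration) → 'P' (after the try/except). Output: VKP

Answer: VKP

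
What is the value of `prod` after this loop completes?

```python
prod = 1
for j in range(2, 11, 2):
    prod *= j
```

Product of even numbers 2 to 10
`prod` takes the values: 1 → 2 → 8 → 48 → 384 → 3840

Answer: 3840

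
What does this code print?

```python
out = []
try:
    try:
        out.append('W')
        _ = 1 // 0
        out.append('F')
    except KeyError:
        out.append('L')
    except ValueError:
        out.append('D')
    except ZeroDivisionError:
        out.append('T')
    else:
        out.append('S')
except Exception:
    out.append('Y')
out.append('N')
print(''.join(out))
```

Execution trace: 'W' (inner try body) → 'T' (inner except ZeroDivisionError) → 'N' (after the try/except). Output: WTN

Answer: WTN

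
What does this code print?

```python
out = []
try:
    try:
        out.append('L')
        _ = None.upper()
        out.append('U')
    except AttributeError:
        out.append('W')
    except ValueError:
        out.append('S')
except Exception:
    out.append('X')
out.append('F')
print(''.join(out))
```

Execution trace: 'L' (inner try body) → 'W' (inner except AttributeError) → 'F' (after the try/except). Output: LWF

Answer: LWF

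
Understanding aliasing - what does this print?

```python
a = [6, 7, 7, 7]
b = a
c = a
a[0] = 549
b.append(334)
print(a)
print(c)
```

Key concept: multiple aliases.
Step by step:
`a = [6, 7, 7, 7]` → a = [6, 7, 7, 7]
`b = a` → b = [6, 7, 7, 7] (same object as a)
`c = a` → c = [6, 7, 7, 7] (same object as a, b)
`a[0] = 549` → a = [549, 7, 7, 7] (same object as b, c); b = [549, 7, 7, 7] (same object as a, c); c = [549, 7, 7, 7] (same object as a, b)
`b.append(334)` → a = [549, 7, 7, 7, 334] (same object as b, c); b = [549, 7, 7, 7, 334] (same object as a, c); c = [549, 7, 7, 7, 334] (same object as a, b)
`print(a)` → prints [549, 7, 7, 7, 334]
`print(c)` → prints [549, 7, 7, 7, 334]

Answer:
[549, 7, 7, 7, 334]
[549, 7, 7, 7, 334]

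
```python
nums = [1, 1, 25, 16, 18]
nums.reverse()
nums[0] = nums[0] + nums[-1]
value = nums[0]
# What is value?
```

Trace:
`nums = [1, 1, 25, 16, 18]` → nums = [1, 1, 25, 16, 18]
`nums.reverse()` → nums = [18, 16, 25, 1, 1]
`nums[0] = nums[0] + nums[-1]` → nums = [19, 16, 25, 1, 1]
`value = nums[0]` → value = 19
So value = 19

Answer: 19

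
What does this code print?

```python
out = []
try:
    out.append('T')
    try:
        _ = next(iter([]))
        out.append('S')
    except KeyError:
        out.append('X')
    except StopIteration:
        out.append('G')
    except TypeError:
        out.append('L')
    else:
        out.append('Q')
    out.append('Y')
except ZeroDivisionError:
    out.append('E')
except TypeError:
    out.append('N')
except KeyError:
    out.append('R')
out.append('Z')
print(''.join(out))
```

Execution trace: 'T' (try body) → 'G' (inner except StopIteration) → 'Y' (try body, no exception) → 'Z' (after the try/except). Output: TGYZ

Answer: TGYZ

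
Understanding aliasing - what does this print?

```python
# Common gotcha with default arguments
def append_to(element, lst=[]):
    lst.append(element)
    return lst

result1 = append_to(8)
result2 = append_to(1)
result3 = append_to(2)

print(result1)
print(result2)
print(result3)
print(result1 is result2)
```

Key concept: mutable default argument gotcha.
Step by step:
`result1 = append_to(8)` → result1 = [8]
`result2 = append_to(1)` → result1 = [8, 1] (same object as result2); result2 = [8, 1] (same object as result1)
`result3 = append_to(2)` → result1 = [8, 1, 2] (same object as result2, result3); result2 = [8, 1, 2] (same object as result1, result3); result3 = [8, 1, 2] (same object as result1, result2)
`print(result1)` → prints [8, 1, 2]
`print(result2)` → prints [8, 1, 2]
`print(result3)` → prints [8, 1, 2]
`print(result1 is result2)` → prints True

Answer:
[8, 1, 2]
[8, 1, 2]
[8, 1, 2]
True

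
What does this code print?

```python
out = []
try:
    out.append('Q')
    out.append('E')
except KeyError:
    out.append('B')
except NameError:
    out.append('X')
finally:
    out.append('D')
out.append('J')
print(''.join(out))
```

Execution trace: 'Q' (try body) → 'E' (try body, no exception) → 'D' (finally) → 'J' (after the try/except). Output: QEDJ

Answer: QEDJ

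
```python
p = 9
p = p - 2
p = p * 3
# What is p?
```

Trace:
`p = 9` → p = 9
`p = p - 2` → p = 7
`p = p * 3` → p = 21
So p = 21

Answer: 21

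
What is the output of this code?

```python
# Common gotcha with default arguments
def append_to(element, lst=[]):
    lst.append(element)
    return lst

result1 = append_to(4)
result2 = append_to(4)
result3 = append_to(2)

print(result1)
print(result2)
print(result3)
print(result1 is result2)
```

Key concept: mutable default argument gotcha.
Step by step:
`result1 = append_to(4)` → result1 = [4]
`result2 = append_to(4)` → result1 = [4, 4] (same object as result2); result2 = [4, 4] (same object as result1)
`result3 = append_to(2)` → result1 = [4, 4, 2] (same object as result2, result3); result2 = [4, 4, 2] (same object as result1, result3); result3 = [4, 4, 2] (same object as result1, result2)
`print(result1)` → prints [4, 4, 2]
`print(result2)` → prints [4, 4, 2]
`print(result3)` → prints [4, 4, 2]
`print(result1 is result2)` → prints True

Answer:
[4, 4, 2]
[4, 4, 2]
[4, 4, 2]
True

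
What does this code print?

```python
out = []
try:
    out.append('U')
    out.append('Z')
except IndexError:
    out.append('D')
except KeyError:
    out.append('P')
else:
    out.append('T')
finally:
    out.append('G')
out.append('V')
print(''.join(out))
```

Execution trace: 'U' (try body) → 'Z' (try body, no exception) → 'T' (else) → 'G' (finally) → 'V' (after the try/except). Output: UZTGV

Answer: UZTGV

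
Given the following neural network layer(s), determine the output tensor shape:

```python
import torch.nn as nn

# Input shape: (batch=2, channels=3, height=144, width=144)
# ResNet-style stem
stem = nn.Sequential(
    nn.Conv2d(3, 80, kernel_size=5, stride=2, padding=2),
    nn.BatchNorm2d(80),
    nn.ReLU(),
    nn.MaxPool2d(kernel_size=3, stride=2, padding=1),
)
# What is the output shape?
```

Input: (2, 3, 144, 144) -> after Conv2d 5x5 stride=2: (2, 80, 72, 72) -> Output: (2, 80, 36, 36)

Answer: (2, 80, 36, 36)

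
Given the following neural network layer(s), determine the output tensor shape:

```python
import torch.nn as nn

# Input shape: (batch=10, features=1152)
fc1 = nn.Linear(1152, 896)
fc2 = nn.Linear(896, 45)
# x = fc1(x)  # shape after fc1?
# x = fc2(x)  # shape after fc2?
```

Input: (10, 1152) -> after fc1: (10, 896) -> Output: (10, 45)

Answer: (10, 45)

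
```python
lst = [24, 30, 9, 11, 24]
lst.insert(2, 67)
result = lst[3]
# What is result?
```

Trace:
`lst = [24, 30, 9, 11, 24]` → lst = [24, 30, 9, 11, 24]
`lst.insert(2, 67)` → lst = [24, 30, 67, 9, 11, 24]
`result = lst[3]` → result = 9
So result = 9

Answer: 9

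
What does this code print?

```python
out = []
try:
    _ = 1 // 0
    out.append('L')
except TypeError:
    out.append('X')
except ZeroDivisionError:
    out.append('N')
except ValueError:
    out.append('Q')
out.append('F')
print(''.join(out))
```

Execution trace: 'N' (except ZeroDivisionError) → 'F' (after the try/except). Output: NF

Answer: NF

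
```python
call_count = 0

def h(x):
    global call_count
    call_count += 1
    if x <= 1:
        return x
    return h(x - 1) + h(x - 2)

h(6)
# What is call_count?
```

Calls(x) = 1 + Calls(x-1) + Calls(x-2); Calls(0)=Calls(1)=1. For x=6 this gives 25.

Answer: 25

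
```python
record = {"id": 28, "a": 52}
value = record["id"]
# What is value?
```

Trace:
`record = {"id": 28, "a": 52}` → record = {'id': 28, 'a': 52}
`value = record["id"]` → value = 28
So value = 28

Answer: 28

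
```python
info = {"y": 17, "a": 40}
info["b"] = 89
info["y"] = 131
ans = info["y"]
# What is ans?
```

Trace:
`info = {"y": 17, "a": 40}` → info = {'y': 17, 'a': 40}
`info["b"] = 89` → info = {'y': 17, 'a': 40, 'b': 89}
`info["y"] = 131` → info = {'y': 131, 'a': 40, 'b': 89}
`ans = info["y"]` → ans = 131
So ans = 131

Answer: 131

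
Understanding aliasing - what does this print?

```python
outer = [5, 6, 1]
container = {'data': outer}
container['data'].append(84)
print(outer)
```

Key concept: dict holds reference to list.
Step by step:
`outer = [5, 6, 1]` → outer = [5, 6, 1]
`container = {'data': outer}` → container = {'data': [5, 6, 1]}
`container['data'].append(84)` → outer = [5, 6, 1, 84]; container = {'data': [5, 6, 1, 84]}
`print(outer)` → prints [5, 6, 1, 84]

Answer: [5, 6, 1, 84]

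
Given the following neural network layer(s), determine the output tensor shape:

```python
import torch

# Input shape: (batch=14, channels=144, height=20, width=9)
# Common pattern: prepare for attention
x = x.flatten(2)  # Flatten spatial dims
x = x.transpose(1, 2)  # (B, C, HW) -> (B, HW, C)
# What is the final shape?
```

Input: (14, 144, 20, 9) -> after flatten(2): (14, 144, 180) -> Output: (14, 180, 144)

Answer: (14, 180, 144)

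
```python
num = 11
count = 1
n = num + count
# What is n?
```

Trace:
`num = 11` → num = 11
`count = 1` → count = 1
`n = num + count` → n = 12
So n = 12

Answer: 12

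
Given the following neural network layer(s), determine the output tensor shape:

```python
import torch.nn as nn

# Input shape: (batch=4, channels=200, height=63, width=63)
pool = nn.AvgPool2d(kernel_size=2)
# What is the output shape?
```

Input: (4, 200, 63, 63) -> Output: (4, 200, 31, 31)

Answer: (4, 200, 31, 31)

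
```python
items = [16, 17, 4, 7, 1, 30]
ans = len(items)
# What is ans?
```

Trace:
`items = [16, 17, 4, 7, 1, 30]` → items = [16, 17, 4, 7, 1, 30]
`ans = len(items)` → ans = 6
So ans = 6

Answer: 6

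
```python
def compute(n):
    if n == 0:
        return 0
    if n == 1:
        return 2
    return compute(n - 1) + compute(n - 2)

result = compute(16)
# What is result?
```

Build up from base cases: compute(0)=0, compute(1)=2, compute(2)=2, compute(3)=4, compute(4)=6, compute(5)=10, compute(6)=16, ..., compute(16)=1974

Answer: 1974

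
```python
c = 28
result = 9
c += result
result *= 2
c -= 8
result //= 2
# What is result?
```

Trace:
`c = 28` → c = 28
`result = 9` → result = 9
`c += result` → c = 37
`result *= 2` → result = 18
`c -= 8` → c = 29
`result //= 2` → result = 9
So result = 9

Answer: 9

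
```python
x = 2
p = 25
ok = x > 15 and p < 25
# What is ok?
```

Trace:
`x = 2` → x = 2
`p = 25` → p = 25
`ok = x > 15 and p < 25` → ok = False
So ok = False

Answer: False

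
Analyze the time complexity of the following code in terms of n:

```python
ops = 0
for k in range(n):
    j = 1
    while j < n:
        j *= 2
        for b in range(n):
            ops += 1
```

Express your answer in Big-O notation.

Each loop level contributes: n × log n × n. Multiplying the contributions gives O(n^2 log n).

Answer: O(n^2 log n)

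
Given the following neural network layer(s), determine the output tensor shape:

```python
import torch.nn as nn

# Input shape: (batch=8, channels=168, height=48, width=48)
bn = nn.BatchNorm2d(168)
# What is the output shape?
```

Input: (8, 168, 48, 48) -> Output: (8, 168, 48, 48)

Answer: (8, 168, 48, 48)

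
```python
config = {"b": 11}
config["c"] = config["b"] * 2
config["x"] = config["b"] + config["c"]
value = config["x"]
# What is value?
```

Trace:
`config = {"b": 11}` → config = {'b': 11}
`config["c"] = config["b"] * 2` → config = {'b': 11, 'c': 22}
`config["x"] = config["b"] + config["c"]` → config = {'b': 11, 'c': 22, 'x': 33}
`value = config["x"]` → value = 33
So value = 33

Answer: 33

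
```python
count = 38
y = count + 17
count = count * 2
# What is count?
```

Trace:
`count = 38` → count = 38
`y = count + 17` → y = 55
`count = count * 2` → count = 76
So count = 76

Answer: 76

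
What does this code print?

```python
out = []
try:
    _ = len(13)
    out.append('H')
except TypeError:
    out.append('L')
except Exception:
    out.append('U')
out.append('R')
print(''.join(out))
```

Execution trace: 'L' (except TypeError) → 'R' (after the try/except). Output: LR

Answer: LR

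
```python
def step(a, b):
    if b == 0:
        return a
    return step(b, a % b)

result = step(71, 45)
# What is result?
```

step(71, 45) -> step(45, 26) -> step(26, 19) -> step(19, 7) -> step(7, 5) -> step(5, 2) -> step(2, 1) -> step(1, 0) -> 1

Answer: 1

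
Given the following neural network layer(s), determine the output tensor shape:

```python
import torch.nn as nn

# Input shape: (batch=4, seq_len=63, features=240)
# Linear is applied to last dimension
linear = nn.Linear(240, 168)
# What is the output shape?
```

Input: (4, 63, 240) -> Output: (4, 63, 168)

Answer: (4, 63, 168)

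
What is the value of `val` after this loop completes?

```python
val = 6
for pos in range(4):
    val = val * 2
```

Multiply by 2, 4 times: 6 * 2^4 = 96
`val` takes the values: 6 → 12 → 24 → 48 → 96

Answer: 96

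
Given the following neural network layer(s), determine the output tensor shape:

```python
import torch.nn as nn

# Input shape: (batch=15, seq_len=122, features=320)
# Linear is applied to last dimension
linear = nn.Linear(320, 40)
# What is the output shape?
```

Input: (15, 122, 320) -> Output: (15, 122, 40)

Answer: (15, 122, 40)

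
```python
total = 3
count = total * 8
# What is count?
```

Trace:
`total = 3` → total = 3
`count = total * 8` → count = 24
So count = 24

Answer: 24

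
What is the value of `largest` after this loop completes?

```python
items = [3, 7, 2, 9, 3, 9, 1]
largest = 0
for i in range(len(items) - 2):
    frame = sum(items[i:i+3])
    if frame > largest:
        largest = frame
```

Max sum of 3-element window in [3, 7, 2, 9, 3, 9, 1]
`largest` takes the values: 0 → 12 → 18 → 21

Answer: 21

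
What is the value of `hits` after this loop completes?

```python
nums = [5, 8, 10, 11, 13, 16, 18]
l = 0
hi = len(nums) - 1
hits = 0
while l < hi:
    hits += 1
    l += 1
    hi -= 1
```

Iterations until pointers meet (list length 7)
`hits` takes the values: 0 → 1 → 2 → 3

Answer: 3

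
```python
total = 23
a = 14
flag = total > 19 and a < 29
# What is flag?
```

Trace:
`total = 23` → total = 23
`a = 14` → a = 14
`flag = total > 19 and a < 29` → flag = True
So flag = True

Answer: True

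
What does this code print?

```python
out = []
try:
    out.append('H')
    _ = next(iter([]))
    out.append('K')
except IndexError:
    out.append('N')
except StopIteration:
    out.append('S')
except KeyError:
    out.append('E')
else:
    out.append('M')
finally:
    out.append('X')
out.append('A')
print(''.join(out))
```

Execution trace: 'H' (try body) → 'S' (except StopIteration) → 'X' (finally) → 'A' (after the try/except). Output: HSXA

Answer: HSXA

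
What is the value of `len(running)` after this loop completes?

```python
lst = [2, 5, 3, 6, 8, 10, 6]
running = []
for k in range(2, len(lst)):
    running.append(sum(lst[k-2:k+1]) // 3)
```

Number of 3-element averages
`running` takes the values: [] → [3] → [3, 4] → [3, 4, 5] → [3, 4, 5, 8] → [3, 4, 5, 8, 8]
So `len(running)` = 5

Answer: 5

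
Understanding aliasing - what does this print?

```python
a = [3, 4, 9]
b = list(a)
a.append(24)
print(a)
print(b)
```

Key concept: list() constructor creates copy.
Step by step:
`a = [3, 4, 9]` → a = [3, 4, 9]
`b = list(a)` → b = [3, 4, 9]
`a.append(24)` → a = [3, 4, 9, 24]
`print(a)` → prints [3, 4, 9, 24]
`print(b)` → prints [3, 4, 9]

Answer:
[3, 4, 9, 24]
[3, 4, 9]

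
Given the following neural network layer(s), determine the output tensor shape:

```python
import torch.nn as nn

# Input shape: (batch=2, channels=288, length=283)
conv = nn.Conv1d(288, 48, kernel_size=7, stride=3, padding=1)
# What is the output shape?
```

Input: (2, 288, 283) -> Output: (2, 48, 93)

Answer: (2, 48, 93)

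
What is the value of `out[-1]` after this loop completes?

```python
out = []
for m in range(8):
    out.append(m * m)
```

Last element of squares 0 to 7
`out` takes the values: [] → [0] → [0, 1] → [0, 1, 4] → [0, 1, 4, 9] → [0, 1, 4, 9, 16] → [0, 1, 4, 9, 16, 25] → [0, 1, 4, 9, 16, 25, 36] → [0, 1, 4, 9, 16, 25, 36, 49]
So `out[-1]` = 49

Answer: 49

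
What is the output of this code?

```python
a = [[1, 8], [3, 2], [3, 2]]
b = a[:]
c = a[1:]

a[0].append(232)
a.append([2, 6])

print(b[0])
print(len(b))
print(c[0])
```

Key concept: slice with nested mutation.
Step by step:
`a = [[1, 8], [3, 2], [3, 2]]` → a = [[1, 8], [3, 2], [3, 2]]
`b = a[:]` → b = [[1, 8], [3, 2], [3, 2]]
`c = a[1:]` → c = [[3, 2], [3, 2]]
`a[0].append(232)` → a = [[1, 8, 232], [3, 2], [3, 2]]; b = [[1, 8, 232], [3, 2], [3, 2]]
`a.append([2, 6])` → a = [[1, 8, 232], [3, 2], [3, 2], [2, 6]]
`print(b[0])` → prints [1, 8, 232]
`print(len(b))` → prints 3
`print(c[0])` → prints [3, 2]

Answer:
[1, 8, 232]
3
[3, 2]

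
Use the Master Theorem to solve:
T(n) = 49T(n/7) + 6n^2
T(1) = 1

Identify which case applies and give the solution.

a=49, b=7, f(n)=6n^2. log_7(49) = 2. Since c=2 = 2, Case 2 applies: T(n) = Θ(n^log_b(a) · log n) = O(n^2 log n).

Answer: O(n^2 log n) - Case 2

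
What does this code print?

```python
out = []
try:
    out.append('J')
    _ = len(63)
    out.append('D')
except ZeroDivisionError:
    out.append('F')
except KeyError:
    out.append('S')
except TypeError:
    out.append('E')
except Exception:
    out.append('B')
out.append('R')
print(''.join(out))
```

Execution trace: 'J' (try body) → 'E' (except TypeError) → 'R' (after the try/except). Output: JER

Answer: JER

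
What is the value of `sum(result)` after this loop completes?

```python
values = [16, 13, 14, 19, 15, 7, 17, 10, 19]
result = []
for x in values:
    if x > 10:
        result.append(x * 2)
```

Sum of doubled values > 10
`result` takes the values: [] → [32] → [32, 26] → [32, 26, 28] → [32, 26, 28, 38] → [32, 26, 28, 38, 30] → [32, 26, 28, 38, 30, 34] → [32, 26, 28, 38, 30, 34, 38]
So `sum(result)` = 226

Answer: 226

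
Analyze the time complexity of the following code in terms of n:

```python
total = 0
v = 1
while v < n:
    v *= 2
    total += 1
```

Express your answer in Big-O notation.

Each loop level contributes: log n. Multiplying the contributions gives O(log n).

Answer: O(log n)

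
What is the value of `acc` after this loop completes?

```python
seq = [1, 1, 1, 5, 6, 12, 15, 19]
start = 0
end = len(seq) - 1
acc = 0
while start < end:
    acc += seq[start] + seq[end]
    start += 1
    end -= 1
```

Sum of pairs from ends
`acc` takes the values: 0 → 20 → 36 → 49 → 60

Answer: 60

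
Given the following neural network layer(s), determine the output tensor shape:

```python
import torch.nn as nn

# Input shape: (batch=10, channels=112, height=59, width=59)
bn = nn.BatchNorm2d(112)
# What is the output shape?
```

Input: (10, 112, 59, 59) -> Output: (10, 112, 59, 59)

Answer: (10, 112, 59, 59)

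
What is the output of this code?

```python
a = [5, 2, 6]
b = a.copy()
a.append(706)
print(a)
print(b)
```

Key concept: list.copy() creates independent copy.
Step by step:
`a = [5, 2, 6]` → a = [5, 2, 6]
`b = a.copy()` → b = [5, 2, 6]
`a.append(706)` → a = [5, 2, 6, 706]
`print(a)` → prints [5, 2, 6, 706]
`print(b)` → prints [5, 2, 6]

Answer:
[5, 2, 6, 706]
[5, 2, 6]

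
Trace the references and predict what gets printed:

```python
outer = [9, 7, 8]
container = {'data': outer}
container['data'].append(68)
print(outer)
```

Key concept: dict holds reference to list.
Step by step:
`outer = [9, 7, 8]` → outer = [9, 7, 8]
`container = {'data': outer}` → container = {'data': [9, 7, 8]}
`container['data'].append(68)` → outer = [9, 7, 8, 68]; container = {'data': [9, 7, 8, 68]}
`print(outer)` → prints [9, 7, 8, 68]

Answer: [9, 7, 8, 68]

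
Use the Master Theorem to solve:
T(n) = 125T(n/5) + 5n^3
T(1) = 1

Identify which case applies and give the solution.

a=125, b=5, f(n)=5n^3. log_5(125) = 3. Since c=3 = 3, Case 2 applies: T(n) = Θ(n^log_b(a) · log n) = O(n^3 log n).

Answer: O(n^3 log n) - Case 2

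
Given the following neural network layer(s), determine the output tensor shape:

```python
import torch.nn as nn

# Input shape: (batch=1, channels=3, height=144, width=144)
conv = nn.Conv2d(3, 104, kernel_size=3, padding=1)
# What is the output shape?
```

Input: (1, 3, 144, 144) -> Output: (1, 104, 144, 144)

Answer: (1, 104, 144, 144)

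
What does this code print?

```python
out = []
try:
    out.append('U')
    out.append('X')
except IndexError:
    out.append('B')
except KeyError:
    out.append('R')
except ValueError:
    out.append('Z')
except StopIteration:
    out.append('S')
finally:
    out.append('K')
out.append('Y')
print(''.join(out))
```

Execution trace: 'U' (try body) → 'X' (try body, no exception) → 'K' (finally) → 'Y' (after the try/except). Output: UXKY

Answer: UXKY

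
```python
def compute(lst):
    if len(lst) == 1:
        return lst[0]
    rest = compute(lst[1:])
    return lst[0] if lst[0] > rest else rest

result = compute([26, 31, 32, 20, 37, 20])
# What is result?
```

Recursive max over [26, 31, 32, 20, 37, 20] = 37

Answer: 37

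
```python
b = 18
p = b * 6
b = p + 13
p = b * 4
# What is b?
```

Trace:
`b = 18` → b = 18
`p = b * 6` → p = 108
`b = p + 13` → b = 121
`p = b * 4` → p = 484
So b = 121

Answer: 121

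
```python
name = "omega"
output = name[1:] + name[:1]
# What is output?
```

Trace:
`name = "omega"` → name = 'omega'
`output = name[1:] + name[:1]` → output = 'megao'
So output = 'megao'

Answer: 'megao'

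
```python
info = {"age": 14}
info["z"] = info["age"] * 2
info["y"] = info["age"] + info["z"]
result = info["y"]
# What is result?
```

Trace:
`info = {"age": 14}` → info = {'age': 14}
`info["z"] = info["age"] * 2` → info = {'age': 14, 'z': 28}
`info["y"] = info["age"] + info["z"]` → info = {'age': 14, 'z': 28, 'y': 42}
`result = info["y"]` → result = 42
So result = 42

Answer: 42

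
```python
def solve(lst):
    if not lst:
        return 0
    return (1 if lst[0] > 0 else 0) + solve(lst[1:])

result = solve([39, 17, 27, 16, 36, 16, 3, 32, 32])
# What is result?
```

Count of positive elements in [39, 17, 27, 16, 36, 16, 3, 32, 32] = 9

Answer: 9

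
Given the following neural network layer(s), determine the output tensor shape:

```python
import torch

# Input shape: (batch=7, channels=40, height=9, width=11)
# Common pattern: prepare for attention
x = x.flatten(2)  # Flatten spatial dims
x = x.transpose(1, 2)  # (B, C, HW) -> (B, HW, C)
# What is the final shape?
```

Input: (7, 40, 9, 11) -> after flatten(2): (7, 40, 99) -> Output: (7, 99, 40)

Answer: (7, 99, 40)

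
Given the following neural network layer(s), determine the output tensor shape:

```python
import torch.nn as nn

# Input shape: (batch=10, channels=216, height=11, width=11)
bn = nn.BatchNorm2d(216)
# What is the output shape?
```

Input: (10, 216, 11, 11) -> Output: (10, 216, 11, 11)

Answer: (10, 216, 11, 11)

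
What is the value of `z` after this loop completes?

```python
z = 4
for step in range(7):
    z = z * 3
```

Multiply by 3, 7 times: 4 * 3^7 = 8748
`z` takes the values: 4 → 12 → 36 → 108 → 324 → 972 → 2916 → 8748

Answer: 8748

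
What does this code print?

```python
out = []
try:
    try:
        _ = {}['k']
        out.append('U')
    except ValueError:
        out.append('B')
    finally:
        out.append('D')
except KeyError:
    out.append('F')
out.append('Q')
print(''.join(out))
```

Execution trace: 'D' (inner finally) → 'F' (outer except KeyError) → 'Q' (after the try/except). Output: DFQ

Answer: DFQ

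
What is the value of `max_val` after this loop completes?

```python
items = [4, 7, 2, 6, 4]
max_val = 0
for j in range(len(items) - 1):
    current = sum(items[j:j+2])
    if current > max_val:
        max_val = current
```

Max sum of 2-element window in [4, 7, 2, 6, 4]
`max_val` takes the values: 0 → 11

Answer: 11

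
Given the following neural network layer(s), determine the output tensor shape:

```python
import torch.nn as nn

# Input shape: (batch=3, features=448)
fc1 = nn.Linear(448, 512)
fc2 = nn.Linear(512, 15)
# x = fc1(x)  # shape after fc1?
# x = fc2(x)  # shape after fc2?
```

Input: (3, 448) -> after fc1: (3, 512) -> Output: (3, 15)

Answer: (3, 15)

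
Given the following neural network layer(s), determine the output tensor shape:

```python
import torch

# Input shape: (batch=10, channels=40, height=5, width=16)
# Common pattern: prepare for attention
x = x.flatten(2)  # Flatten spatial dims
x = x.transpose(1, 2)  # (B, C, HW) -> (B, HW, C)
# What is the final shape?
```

Input: (10, 40, 5, 16) -> after flatten(2): (10, 40, 80) -> Output: (10, 80, 40)

Answer: (10, 80, 40)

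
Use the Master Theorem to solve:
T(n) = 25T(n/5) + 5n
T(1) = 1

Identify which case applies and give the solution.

a=25, b=5, f(n)=5n. log_5(25) = 2. Since c=1 < 2, Case 1 applies: T(n) = Θ(n^log_b(a)) = O(n^2).

Answer: O(n^2) - Case 1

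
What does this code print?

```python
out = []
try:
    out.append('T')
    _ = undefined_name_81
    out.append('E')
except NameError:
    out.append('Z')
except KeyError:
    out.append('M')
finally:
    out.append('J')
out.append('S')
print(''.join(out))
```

Execution trace: 'T' (try body) → 'Z' (except NameError) → 'J' (finally) → 'S' (after the try/except). Output: TZJS

Answer: TZJS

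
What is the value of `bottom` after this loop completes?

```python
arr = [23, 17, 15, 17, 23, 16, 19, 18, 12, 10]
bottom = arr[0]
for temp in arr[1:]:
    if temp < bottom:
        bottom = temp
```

Minimum of [23, 17, 15, 17, 23, 16, 19, 18, 12, 10]
`bottom` takes the values: 23 → 17 → 15 → 12 → 10

Answer: 10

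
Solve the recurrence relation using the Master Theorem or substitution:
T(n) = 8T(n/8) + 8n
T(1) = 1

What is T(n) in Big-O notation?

By Master Theorem: a=8, b=8, f(n)=8n. Since log_8(8) = 1 and f(n) = Θ(n^1), Case 2 applies. T(n) = O(n log n).

Answer: O(n log n)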